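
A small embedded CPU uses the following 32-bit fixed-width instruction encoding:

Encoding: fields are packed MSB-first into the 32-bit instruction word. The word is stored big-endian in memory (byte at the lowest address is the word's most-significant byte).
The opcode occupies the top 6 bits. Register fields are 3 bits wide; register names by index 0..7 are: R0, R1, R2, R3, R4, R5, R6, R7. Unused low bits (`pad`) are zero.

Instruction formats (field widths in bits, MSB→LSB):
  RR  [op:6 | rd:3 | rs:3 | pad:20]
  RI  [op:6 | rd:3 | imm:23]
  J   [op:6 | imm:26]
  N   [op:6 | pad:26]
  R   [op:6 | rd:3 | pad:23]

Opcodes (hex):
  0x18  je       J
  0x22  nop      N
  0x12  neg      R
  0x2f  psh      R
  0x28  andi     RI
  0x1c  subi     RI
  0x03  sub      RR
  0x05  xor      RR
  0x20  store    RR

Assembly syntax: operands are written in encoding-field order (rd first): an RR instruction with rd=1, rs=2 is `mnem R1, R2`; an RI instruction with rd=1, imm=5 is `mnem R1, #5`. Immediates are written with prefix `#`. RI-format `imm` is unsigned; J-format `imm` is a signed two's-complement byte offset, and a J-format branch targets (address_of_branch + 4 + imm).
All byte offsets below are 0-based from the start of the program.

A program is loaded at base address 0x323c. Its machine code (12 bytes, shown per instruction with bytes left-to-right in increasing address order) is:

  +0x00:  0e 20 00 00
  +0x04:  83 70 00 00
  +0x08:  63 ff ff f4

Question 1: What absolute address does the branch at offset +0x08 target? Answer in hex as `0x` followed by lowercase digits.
0x323c

@+08  big-endian(63 ff ff f4) = 0x63fffff4
  op=0x63fffff4>>26=0x18 ⇒ je (J)
  imm: (w>>0)&0x3ffffff=0x3fffff4 (s26→-12) → #-12
  target = base 0x323c + off 0x08 + 4 + imm -12 = 0x323c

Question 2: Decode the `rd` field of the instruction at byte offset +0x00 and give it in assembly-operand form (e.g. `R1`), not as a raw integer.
R4

+0x00: 0e 20 00 00 ⇒ word 0x0e200000 (big)
  op=0x0e200000>>26=0x3 ⇒ sub (RR)
  [25:23] rd=4 = R4
  [22:20] rs=2 = R2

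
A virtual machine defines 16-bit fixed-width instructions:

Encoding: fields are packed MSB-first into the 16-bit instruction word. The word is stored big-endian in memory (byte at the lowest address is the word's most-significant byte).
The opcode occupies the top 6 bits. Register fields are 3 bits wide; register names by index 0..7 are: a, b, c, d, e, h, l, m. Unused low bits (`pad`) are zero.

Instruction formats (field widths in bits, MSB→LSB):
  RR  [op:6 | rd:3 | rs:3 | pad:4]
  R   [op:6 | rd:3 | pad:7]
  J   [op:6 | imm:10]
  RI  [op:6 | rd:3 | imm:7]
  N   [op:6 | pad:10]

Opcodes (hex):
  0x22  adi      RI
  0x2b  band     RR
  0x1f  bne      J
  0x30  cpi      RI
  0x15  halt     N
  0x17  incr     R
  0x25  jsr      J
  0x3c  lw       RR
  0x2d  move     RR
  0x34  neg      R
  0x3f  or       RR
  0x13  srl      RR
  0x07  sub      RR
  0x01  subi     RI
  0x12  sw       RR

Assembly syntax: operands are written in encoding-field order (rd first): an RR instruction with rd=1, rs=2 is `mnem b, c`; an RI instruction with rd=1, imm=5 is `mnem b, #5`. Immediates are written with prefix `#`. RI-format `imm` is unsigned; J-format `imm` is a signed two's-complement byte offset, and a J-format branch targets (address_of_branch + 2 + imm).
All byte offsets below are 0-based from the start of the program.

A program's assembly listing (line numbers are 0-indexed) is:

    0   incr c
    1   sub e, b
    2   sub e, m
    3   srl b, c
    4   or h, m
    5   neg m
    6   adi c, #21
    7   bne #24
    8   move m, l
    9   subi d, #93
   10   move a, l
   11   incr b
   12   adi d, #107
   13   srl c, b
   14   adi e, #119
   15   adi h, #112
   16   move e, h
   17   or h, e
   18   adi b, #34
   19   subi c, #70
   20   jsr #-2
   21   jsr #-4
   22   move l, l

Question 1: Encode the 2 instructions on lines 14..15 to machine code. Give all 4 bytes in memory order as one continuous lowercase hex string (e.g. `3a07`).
8a778af0

14. adi fields op=0x22:6|rd=4:3|imm=119:7 → word 8a77h → 8a 77
15. adi fields op=0x22:6|rd=5:3|imm=112:7 → word 8af0h → 8a f0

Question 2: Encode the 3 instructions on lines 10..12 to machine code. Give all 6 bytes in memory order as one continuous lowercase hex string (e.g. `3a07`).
b4605c8089eb

L10: move op=0x2d:6|rd=0:3|rs=6:3|pad=0:4 ⇒ 0xb460 ⇒ big b4 60
L11: incr op=0x17:6|rd=1:3|pad=0:7 ⇒ 0x5c80 ⇒ big 5c 80
L12: adi op=0x22:6|rd=3:3|imm=107:7 ⇒ 0x89eb ⇒ big 89 eb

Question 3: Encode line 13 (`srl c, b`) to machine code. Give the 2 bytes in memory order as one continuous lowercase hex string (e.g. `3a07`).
13. srl fields op=0x13:6|rd=2:3|rs=1:3|pad=0:4 → word 4d10h → 4d 10

4d10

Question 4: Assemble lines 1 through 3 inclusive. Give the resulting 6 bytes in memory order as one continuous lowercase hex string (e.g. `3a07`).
1e101e704ca0

L1: sub op=0x7:6|rd=4:3|rs=1:3|pad=0:4 ⇒ 0x1e10 ⇒ big 1e 10
L2: sub op=0x7:6|rd=4:3|rs=7:3|pad=0:4 ⇒ 0x1e70 ⇒ big 1e 70
L3: srl op=0x13:6|rd=1:3|rs=2:3|pad=0:4 ⇒ 0x4ca0 ⇒ big 4c a0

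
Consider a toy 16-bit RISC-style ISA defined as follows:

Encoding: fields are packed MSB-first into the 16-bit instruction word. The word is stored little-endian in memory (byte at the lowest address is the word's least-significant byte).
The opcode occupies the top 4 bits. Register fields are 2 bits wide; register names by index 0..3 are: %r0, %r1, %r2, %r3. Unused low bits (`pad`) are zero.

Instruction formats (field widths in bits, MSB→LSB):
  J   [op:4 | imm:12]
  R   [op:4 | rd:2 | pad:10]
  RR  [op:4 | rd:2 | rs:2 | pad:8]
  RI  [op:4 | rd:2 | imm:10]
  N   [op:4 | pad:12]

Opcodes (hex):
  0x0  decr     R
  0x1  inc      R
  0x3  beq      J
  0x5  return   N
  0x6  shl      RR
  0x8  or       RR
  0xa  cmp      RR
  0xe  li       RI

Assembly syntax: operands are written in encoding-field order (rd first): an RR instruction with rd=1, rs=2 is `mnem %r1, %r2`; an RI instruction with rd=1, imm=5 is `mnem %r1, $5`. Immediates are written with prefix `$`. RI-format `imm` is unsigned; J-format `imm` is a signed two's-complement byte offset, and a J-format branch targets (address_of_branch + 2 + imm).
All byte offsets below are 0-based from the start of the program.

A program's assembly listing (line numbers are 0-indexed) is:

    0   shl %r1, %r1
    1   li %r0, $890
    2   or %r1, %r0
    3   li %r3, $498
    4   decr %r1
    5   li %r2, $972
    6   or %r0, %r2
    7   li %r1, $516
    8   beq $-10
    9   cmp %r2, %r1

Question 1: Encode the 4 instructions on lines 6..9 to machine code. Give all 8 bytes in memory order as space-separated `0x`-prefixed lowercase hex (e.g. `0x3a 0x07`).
L6: or op=0x8:4|rd=0:2|rs=2:2|pad=0:8 ⇒ 0x8200 ⇒ little 00 82
L7: li op=0xe:4|rd=1:2|imm=516:10 ⇒ 0xe604 ⇒ little 04 e6
L8: beq op=0x3:4|imm=-10:12 ⇒ 0x3ff6 ⇒ little f6 3f
L9: cmp op=0xa:4|rd=2:2|rs=1:2|pad=0:8 ⇒ 0xa900 ⇒ little 00 a9

0x00 0x82 0x04 0xe6 0xf6 0x3f 0x00 0xa9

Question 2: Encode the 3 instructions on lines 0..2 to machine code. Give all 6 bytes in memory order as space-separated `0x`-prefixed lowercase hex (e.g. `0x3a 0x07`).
line 0 (shl): pack op=0x6:4|rd=1:2|rs=1:2|pad=0:8 = 0x6500; little→ 00 65
line 1 (li): pack op=0xe:4|rd=0:2|imm=890:10 = 0xe37a; little→ 7a e3
line 2 (or): pack op=0x8:4|rd=1:2|rs=0:2|pad=0:8 = 0x8400; little→ 00 84

0x00 0x65 0x7a 0xe3 0x00 0x84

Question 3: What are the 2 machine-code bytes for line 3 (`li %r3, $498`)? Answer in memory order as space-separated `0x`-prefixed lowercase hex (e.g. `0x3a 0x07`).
0xf2 0xed

line 3 (li): pack op=0xe:4|rd=3:2|imm=498:10 = 0xedf2; little→ f2 ed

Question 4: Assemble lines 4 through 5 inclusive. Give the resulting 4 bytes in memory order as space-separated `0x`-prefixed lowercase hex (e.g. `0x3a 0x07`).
4. decr fields op=0x0:4|rd=1:2|pad=0:10 → word 0400h → 00 04
5. li fields op=0xe:4|rd=2:2|imm=972:10 → word ebcch → cc eb

0x00 0x04 0xcc 0xeb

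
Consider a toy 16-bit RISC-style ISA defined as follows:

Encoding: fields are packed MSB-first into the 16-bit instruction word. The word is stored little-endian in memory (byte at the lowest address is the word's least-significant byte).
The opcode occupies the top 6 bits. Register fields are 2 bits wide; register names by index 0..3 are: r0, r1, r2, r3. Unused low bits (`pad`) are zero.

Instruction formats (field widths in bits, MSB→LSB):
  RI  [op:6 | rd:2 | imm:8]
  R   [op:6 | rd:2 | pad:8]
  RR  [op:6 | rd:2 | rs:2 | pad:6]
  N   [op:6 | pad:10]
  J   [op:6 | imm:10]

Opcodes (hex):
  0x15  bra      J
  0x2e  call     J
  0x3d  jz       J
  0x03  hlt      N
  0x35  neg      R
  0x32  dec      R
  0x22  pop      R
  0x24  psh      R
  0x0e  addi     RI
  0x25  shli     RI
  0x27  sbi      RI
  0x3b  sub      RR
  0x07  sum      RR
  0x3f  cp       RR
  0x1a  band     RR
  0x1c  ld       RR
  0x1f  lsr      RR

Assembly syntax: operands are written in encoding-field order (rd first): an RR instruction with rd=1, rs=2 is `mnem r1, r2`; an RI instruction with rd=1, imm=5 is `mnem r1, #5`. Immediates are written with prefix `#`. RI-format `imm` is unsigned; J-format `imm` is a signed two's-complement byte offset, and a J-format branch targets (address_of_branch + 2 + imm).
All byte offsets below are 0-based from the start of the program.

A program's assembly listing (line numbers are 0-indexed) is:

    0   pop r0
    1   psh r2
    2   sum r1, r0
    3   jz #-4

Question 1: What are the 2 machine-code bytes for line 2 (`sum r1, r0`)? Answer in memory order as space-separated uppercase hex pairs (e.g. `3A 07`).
00 1D

2. sum fields op=0x7:6|rd=1:2|rs=0:2|pad=0:6 → word 1d00h → 00 1d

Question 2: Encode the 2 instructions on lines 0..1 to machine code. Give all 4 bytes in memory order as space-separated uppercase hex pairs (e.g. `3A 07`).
line 0 (pop): pack op=0x22:6|rd=0:2|pad=0:8 = 0x8800; little→ 00 88
line 1 (psh): pack op=0x24:6|rd=2:2|pad=0:8 = 0x9200; little→ 00 92

00 88 00 92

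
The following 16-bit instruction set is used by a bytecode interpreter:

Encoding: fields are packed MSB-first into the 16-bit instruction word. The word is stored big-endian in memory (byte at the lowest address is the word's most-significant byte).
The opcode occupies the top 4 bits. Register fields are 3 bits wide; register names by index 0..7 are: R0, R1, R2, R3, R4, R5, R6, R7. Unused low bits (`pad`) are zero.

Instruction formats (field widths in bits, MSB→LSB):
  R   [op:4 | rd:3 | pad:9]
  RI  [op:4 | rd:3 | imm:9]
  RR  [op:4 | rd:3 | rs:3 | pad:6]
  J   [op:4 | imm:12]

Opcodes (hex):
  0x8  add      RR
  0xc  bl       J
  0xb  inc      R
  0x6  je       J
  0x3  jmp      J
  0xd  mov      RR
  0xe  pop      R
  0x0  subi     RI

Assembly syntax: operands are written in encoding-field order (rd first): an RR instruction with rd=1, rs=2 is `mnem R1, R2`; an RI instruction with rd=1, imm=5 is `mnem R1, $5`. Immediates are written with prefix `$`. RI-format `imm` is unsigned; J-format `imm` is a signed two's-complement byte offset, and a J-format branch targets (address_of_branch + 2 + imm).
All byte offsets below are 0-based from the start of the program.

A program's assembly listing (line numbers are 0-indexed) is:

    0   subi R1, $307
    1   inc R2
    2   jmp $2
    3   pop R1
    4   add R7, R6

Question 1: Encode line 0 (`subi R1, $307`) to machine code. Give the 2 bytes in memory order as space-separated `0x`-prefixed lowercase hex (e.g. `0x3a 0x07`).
L0: subi op=0x0:4|rd=1:3|imm=307:9 ⇒ 0x0333 ⇒ big 03 33

0x03 0x33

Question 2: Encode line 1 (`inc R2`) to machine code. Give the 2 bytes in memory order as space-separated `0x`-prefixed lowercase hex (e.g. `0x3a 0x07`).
L1: inc op=0xb:4|rd=2:3|pad=0:9 ⇒ 0xb400 ⇒ big b4 00

0xb4 0x00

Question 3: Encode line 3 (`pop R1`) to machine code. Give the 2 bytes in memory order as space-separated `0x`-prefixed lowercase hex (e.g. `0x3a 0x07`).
0xe2 0x00

3. pop fields op=0xe:4|rd=1:3|pad=0:9 → word e200h → e2 00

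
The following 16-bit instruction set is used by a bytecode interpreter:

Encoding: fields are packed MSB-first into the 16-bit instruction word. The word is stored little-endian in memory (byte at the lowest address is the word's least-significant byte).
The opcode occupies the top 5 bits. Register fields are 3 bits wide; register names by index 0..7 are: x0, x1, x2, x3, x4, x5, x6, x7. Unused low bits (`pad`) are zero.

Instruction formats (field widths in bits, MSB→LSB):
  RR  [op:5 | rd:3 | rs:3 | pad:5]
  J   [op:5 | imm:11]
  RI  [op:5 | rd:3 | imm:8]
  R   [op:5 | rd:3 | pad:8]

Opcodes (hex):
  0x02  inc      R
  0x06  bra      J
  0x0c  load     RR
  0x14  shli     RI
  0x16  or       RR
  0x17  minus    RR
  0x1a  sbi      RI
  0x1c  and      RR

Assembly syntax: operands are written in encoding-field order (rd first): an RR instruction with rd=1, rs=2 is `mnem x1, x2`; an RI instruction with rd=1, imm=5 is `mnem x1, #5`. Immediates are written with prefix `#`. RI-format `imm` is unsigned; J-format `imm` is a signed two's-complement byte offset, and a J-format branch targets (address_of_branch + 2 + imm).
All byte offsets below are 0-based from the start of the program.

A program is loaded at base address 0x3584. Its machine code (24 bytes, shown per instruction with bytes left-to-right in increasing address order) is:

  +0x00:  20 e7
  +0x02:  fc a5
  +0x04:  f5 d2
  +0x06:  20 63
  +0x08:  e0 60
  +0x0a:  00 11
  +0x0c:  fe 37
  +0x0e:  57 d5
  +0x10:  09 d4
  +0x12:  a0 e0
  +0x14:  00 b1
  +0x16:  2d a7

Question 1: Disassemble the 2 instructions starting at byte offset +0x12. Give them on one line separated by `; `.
and x0, x5; or x1, x0

[12] a0 e0 → 0xe0a0
  top 5b → 0x1c → and [RR]
  rd: (w>>8)&0x7=0x0 → x0
  rs: (w>>5)&0x7=0x5 → x5
[14] 00 b1 → 0xb100
  top 5b → 0x16 → or [RR]
  rd: (w>>8)&0x7=0x1 → x1
  rs: (w>>5)&0x7=0x0 → x0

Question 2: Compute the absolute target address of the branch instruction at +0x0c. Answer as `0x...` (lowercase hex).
off 0x0c: read fe 37 as little → 0x37fe
  opcode bits[15:11]=0x6: bra/J
  imm: (w>>0)&0x7ff=0x7fe (s11→-2) → #-2
  target = base 0x3584 + off 0x0c + 2 + imm -2 = 0x3590

0x3590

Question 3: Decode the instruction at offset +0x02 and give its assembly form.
off 0x02: read fc a5 as little → 0xa5fc
  opcode bits[15:11]=0x14: shli/RI
  [10:8] rd=5 = x5
  [7:0] imm=252 = #252

shli x5, #252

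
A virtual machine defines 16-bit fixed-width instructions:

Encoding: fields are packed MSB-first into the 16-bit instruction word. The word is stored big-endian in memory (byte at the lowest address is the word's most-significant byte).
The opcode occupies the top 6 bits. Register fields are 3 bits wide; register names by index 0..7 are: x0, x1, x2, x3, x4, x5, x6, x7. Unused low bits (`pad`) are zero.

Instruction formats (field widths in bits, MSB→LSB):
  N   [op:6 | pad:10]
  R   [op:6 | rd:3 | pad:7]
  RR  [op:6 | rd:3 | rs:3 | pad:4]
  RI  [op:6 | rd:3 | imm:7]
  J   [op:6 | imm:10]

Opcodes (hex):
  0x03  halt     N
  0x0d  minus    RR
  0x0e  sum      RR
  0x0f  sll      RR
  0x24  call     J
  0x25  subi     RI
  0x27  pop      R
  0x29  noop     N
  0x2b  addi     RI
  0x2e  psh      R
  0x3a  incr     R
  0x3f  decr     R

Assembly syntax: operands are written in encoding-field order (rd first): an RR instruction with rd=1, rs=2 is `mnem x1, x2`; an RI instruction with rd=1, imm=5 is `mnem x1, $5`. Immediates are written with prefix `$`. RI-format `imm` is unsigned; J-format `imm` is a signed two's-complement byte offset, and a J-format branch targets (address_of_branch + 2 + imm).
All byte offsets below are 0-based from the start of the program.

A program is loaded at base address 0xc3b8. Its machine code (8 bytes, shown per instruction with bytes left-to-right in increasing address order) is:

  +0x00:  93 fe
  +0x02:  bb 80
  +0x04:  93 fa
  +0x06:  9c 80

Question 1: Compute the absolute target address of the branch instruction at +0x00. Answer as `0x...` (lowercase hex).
0xc3b8

+0x00: 93 fe ⇒ word 0x93fe (big)
  opcode bits[15:10]=0x24: call/J
  imm@[9:0]=0x3fe (s10→-2) ⇒ $-2
  target = base 0xc3b8 + off 0x00 + 2 + imm -2 = 0xc3b8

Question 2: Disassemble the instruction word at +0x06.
pop x1

+0x06: 9c 80 ⇒ word 0x9c80 (big)
  op=0x9c80>>10=0x27 ⇒ pop (R)
  [9:7] rd=1 = x1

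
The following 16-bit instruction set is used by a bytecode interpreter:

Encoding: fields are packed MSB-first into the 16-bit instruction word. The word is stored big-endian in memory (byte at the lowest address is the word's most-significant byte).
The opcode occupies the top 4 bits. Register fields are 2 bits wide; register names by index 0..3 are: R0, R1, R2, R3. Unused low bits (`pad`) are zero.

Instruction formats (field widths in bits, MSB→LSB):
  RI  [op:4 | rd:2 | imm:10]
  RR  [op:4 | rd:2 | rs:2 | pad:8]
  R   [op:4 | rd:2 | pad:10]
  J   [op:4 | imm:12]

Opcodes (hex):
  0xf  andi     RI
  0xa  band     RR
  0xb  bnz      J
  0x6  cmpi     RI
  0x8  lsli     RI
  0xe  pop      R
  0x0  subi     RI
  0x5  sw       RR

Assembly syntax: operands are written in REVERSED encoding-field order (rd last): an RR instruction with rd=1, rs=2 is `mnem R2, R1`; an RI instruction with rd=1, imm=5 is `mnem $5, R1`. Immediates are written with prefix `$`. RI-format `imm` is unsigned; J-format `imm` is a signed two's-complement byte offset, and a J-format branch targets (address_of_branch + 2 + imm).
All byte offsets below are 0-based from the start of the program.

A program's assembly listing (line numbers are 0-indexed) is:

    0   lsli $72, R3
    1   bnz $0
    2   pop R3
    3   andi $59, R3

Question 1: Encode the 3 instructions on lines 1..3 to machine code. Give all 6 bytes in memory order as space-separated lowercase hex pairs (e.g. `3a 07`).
line 1 (bnz): pack op=0xb:4|imm=0:12 = 0xb000; big→ b0 00
line 2 (pop): pack op=0xe:4|rd=3:2|pad=0:10 = 0xec00; big→ ec 00
line 3 (andi): pack op=0xf:4|rd=3:2|imm=59:10 = 0xfc3b; big→ fc 3b

b0 00 ec 00 fc 3b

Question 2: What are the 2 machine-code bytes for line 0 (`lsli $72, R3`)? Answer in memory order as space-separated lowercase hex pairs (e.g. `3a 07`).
L0: lsli op=0x8:4|rd=3:2|imm=72:10 ⇒ 0x8c48 ⇒ big 8c 48

8c 48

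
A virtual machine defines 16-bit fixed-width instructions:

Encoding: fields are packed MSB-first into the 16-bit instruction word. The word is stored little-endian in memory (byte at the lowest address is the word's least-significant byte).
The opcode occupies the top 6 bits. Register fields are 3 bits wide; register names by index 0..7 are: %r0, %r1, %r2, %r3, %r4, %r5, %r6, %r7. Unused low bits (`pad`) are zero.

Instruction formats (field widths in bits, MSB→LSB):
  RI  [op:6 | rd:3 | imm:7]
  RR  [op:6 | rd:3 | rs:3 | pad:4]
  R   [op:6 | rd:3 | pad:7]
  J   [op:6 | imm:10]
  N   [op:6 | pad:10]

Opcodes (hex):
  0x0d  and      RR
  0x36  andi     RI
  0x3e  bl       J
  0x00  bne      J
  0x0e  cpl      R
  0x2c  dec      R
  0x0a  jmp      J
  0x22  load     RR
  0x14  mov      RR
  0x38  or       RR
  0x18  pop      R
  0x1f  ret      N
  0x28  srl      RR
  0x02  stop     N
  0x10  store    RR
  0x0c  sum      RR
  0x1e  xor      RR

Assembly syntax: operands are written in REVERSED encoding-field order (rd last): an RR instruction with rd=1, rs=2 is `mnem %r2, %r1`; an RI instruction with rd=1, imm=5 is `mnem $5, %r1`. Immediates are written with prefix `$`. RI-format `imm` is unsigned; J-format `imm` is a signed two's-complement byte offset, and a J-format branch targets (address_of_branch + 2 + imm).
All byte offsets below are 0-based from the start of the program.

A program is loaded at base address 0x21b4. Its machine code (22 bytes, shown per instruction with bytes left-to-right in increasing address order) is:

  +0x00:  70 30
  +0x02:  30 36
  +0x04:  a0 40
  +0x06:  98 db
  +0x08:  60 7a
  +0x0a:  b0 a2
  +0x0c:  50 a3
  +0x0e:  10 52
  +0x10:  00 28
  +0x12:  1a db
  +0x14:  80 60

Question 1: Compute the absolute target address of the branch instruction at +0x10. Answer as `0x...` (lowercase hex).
off 0x10: read 00 28 as little → 0x2800
  top 6b → 0xa → jmp [J]
  imm: (w>>0)&0x3ff=0x0 → $0
  target = base 0x21b4 + off 0x10 + 2 + imm 0 = 0x21c6

0x21c6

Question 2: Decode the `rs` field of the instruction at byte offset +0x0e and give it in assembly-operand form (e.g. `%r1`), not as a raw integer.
%r1

[0e] 10 52 → 0x5210
  opcode bits[15:10]=0x14: mov/RR
  [9:7] rd=4 = %r4
  [6:4] rs=1 = %r1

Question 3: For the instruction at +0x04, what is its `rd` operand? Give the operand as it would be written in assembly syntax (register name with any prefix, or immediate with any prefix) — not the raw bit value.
off 0x04: read a0 40 as little → 0x40a0
  top 6b → 0x10 → store [RR]
  rd: (w>>7)&0x7=0x1 → %r1
  rs: (w>>4)&0x7=0x2 → %r2

%r1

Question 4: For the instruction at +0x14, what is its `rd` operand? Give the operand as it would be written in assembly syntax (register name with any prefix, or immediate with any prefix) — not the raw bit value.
+0x14: 80 60 ⇒ word 0x6080 (little)
  op=0x6080>>10=0x18 ⇒ pop (R)
  rd: (w>>7)&0x7=0x1 → %r1

%r1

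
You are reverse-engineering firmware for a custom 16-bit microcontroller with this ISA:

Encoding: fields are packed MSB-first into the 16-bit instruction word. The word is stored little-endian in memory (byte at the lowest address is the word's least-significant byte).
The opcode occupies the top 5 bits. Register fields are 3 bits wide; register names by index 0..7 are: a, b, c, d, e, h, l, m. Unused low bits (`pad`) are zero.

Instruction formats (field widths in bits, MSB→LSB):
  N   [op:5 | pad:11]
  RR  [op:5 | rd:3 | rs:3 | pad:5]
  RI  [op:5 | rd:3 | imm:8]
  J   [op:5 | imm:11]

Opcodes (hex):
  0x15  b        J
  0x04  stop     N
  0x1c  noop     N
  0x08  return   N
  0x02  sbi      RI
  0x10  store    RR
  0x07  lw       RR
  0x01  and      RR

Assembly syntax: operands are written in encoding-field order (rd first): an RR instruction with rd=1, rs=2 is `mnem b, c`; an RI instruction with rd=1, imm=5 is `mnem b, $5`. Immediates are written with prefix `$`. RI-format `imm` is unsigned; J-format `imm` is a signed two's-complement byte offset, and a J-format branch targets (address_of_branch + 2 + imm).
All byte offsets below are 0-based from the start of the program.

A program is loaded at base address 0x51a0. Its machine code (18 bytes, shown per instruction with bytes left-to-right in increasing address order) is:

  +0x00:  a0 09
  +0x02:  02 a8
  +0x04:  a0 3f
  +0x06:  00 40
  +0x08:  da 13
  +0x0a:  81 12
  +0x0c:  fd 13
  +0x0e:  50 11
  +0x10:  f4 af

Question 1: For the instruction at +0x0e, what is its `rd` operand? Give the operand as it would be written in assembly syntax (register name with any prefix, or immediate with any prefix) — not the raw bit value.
+0x0e: 50 11 ⇒ word 0x1150 (little)
  opcode bits[15:11]=0x2: sbi/RI
  [10:8] rd=1 = b
  [7:0] imm=80 = $80

b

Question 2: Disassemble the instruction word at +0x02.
b $2

off 0x02: read 02 a8 as little → 0xa802
  op=0xa802>>11=0x15 ⇒ b (J)
  imm: (w>>0)&0x7ff=0x2 → $2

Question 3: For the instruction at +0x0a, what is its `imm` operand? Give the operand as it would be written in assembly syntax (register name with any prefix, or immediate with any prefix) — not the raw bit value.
$129

+0x0a: 81 12 ⇒ word 0x1281 (little)
  top 5b → 0x2 → sbi [RI]
  rd@[10:8]=0x2 ⇒ c
  imm@[7:0]=0x81 ⇒ $129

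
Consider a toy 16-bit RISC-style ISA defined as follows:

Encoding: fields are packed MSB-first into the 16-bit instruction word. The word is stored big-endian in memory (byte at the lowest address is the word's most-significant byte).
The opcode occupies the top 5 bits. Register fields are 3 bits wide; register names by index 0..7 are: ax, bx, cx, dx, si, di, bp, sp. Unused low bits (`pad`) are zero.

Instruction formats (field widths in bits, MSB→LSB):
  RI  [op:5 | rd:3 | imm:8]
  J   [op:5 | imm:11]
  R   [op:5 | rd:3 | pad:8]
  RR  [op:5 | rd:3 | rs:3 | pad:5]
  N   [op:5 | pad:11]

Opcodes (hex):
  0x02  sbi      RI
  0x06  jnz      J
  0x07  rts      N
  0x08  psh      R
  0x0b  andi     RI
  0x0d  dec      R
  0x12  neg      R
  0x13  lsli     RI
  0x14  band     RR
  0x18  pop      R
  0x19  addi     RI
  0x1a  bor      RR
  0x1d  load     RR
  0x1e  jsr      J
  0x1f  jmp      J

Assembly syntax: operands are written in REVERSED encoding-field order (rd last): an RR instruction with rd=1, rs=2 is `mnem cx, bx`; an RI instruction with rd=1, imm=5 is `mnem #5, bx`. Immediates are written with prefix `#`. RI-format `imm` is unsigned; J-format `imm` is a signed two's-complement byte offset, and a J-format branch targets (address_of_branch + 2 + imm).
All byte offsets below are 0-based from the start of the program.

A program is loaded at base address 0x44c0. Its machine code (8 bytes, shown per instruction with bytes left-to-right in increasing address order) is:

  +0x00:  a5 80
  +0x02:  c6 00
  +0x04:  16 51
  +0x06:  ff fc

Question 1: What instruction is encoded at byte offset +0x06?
jmp #-4

off 0x06: read ff fc as big → 0xfffc
  opcode bits[15:11]=0x1f: jmp/J
  [10:0] imm=2044 (s11→-4) = #-4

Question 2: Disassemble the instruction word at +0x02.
pop bp

off 0x02: read c6 00 as big → 0xc600
  opcode bits[15:11]=0x18: pop/R
  [10:8] rd=6 = bp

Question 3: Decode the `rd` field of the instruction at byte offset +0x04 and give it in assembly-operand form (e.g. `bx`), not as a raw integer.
[04] 16 51 → 0x1651
  opcode bits[15:11]=0x2: sbi/RI
  rd@[10:8]=0x6 ⇒ bp
  imm@[7:0]=0x51 ⇒ #81

bp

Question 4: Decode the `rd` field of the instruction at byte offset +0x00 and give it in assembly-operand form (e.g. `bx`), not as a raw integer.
di

@+00  big-endian(a5 80) = 0xa580
  op=0xa580>>11=0x14 ⇒ band (RR)
  [10:8] rd=5 = di
  [7:5] rs=4 = si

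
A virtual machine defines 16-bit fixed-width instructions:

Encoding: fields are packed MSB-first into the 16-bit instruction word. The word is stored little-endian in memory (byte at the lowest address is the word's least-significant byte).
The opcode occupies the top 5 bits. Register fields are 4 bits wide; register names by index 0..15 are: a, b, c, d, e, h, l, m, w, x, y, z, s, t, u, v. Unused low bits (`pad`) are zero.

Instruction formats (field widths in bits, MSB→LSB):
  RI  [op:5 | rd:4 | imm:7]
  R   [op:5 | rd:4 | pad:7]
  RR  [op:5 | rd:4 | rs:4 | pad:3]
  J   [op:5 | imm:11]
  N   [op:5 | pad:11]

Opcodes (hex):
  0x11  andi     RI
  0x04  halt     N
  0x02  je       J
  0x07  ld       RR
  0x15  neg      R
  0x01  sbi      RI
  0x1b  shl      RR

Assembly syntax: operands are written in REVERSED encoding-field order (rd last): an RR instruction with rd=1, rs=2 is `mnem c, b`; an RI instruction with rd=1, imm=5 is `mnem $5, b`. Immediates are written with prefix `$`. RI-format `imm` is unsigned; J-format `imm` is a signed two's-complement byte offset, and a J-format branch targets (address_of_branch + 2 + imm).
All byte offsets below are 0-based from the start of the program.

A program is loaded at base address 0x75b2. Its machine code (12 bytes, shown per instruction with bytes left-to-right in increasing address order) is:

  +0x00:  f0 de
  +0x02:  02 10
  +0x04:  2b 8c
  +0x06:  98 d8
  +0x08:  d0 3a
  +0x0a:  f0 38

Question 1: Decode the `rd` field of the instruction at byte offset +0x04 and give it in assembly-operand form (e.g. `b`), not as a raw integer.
+0x04: 2b 8c ⇒ word 0x8c2b (little)
  opcode bits[15:11]=0x11: andi/RI
  rd@[10:7]=0x8 ⇒ w
  imm@[6:0]=0x2b ⇒ $43

w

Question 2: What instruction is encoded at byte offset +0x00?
+0x00: f0 de ⇒ word 0xdef0 (little)
  op=0xdef0>>11=0x1b ⇒ shl (RR)
  rd: (w>>7)&0xf=0xd → t
  rs: (w>>3)&0xf=0xe → u

shl u, t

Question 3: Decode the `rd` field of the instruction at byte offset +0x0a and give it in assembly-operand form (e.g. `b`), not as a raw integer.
@+0a  little-endian(f0 38) = 0x38f0
  top 5b → 0x7 → ld [RR]
  rd: (w>>7)&0xf=0x1 → b
  rs: (w>>3)&0xf=0xe → u

b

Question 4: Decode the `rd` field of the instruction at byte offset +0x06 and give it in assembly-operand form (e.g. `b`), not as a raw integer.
b

[06] 98 d8 → 0xd898
  op=0xd898>>11=0x1b ⇒ shl (RR)
  rd: (w>>7)&0xf=0x1 → b
  rs: (w>>3)&0xf=0x3 → d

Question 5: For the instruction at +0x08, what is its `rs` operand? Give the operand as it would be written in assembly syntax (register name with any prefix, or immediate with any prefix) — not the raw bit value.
y

[08] d0 3a → 0x3ad0
  opcode bits[15:11]=0x7: ld/RR
  rd: (w>>7)&0xf=0x5 → h
  rs: (w>>3)&0xf=0xa → y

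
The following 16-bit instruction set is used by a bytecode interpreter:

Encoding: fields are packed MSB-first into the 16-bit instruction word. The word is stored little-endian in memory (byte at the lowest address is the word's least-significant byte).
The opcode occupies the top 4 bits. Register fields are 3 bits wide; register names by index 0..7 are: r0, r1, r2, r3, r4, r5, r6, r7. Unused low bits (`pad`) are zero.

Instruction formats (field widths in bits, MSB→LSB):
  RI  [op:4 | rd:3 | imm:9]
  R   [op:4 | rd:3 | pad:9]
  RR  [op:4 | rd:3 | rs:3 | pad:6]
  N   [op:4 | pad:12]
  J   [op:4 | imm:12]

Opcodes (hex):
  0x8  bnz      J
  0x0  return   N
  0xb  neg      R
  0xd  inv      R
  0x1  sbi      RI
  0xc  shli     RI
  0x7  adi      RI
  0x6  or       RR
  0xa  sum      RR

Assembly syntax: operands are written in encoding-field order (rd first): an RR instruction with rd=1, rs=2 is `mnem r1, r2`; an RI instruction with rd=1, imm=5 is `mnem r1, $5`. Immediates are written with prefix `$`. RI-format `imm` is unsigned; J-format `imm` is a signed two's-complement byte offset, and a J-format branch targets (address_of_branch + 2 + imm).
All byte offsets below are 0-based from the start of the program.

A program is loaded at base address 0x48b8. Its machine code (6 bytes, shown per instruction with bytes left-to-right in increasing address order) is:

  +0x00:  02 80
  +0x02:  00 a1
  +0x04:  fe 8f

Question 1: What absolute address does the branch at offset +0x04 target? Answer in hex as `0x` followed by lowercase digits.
0x48bc

[04] fe 8f → 0x8ffe
  opcode bits[15:12]=0x8: bnz/J
  [11:0] imm=4094 (s12→-2) = $-2
  target = base 0x48b8 + off 0x04 + 2 + imm -2 = 0x48bc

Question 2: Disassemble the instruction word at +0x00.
[00] 02 80 → 0x8002
  opcode bits[15:12]=0x8: bnz/J
  [11:0] imm=2 = $2

bnz $2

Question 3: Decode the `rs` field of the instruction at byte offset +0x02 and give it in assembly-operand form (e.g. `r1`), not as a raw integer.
@+02  little-endian(00 a1) = 0xa100
  opcode bits[15:12]=0xa: sum/RR
  rd: (w>>9)&0x7=0x0 → r0
  rs: (w>>6)&0x7=0x4 → r4

r4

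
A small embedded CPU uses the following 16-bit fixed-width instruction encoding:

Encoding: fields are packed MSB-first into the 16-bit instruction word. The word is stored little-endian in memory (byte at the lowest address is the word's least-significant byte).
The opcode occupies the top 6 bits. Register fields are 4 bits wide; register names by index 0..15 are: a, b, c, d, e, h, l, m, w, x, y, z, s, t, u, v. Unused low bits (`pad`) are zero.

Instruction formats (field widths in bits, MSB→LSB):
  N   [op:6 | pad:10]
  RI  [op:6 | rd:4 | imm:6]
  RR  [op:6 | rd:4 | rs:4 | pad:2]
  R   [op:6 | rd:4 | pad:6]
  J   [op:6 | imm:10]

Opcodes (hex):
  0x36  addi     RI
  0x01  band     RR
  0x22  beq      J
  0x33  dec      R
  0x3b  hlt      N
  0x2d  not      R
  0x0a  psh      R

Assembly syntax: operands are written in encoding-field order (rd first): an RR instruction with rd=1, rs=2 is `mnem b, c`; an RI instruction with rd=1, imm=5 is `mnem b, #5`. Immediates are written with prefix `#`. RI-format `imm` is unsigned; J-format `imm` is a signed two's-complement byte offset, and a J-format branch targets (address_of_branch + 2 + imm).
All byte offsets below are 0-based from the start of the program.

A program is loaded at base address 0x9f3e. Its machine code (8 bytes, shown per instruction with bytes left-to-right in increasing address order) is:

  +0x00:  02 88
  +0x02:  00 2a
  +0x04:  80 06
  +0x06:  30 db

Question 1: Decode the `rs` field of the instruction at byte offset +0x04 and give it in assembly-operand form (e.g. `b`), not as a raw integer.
a

off 0x04: read 80 06 as little → 0x0680
  op=0x0680>>10=0x1 ⇒ band (RR)
  [9:6] rd=10 = y
  [5:2] rs=0 = a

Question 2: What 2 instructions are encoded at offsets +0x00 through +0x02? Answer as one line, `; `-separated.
@+00  little-endian(02 88) = 0x8802
  opcode bits[15:10]=0x22: beq/J
  imm@[9:0]=0x2 ⇒ #2
@+02  little-endian(00 2a) = 0x2a00
  opcode bits[15:10]=0xa: psh/R
  rd@[9:6]=0x8 ⇒ w

beq #2; psh w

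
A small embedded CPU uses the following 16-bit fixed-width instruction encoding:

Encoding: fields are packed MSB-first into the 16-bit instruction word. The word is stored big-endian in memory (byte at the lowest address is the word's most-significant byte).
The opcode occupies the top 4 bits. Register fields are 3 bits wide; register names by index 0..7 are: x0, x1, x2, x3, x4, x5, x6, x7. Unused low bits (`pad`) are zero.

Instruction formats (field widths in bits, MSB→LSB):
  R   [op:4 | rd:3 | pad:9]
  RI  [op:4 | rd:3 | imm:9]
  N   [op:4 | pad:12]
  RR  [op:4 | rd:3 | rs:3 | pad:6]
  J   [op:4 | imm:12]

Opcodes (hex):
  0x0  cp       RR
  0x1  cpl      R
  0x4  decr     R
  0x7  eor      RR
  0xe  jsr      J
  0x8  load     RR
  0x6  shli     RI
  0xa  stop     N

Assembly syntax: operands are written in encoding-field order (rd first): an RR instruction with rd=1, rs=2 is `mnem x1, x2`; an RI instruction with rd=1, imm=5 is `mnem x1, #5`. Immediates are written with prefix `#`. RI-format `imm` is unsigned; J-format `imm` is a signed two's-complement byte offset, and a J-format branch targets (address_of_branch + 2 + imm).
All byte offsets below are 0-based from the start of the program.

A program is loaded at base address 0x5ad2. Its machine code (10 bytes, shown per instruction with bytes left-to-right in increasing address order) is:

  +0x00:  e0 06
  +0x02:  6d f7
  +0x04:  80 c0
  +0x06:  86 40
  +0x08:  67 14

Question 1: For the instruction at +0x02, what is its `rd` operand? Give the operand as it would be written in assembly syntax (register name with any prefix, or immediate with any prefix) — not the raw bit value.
x6

@+02  big-endian(6d f7) = 0x6df7
  top 4b → 0x6 → shli [RI]
  rd@[11:9]=0x6 ⇒ x6
  imm@[8:0]=0x1f7 ⇒ #503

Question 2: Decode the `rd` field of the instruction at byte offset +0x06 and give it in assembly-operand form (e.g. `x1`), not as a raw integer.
x3

[06] 86 40 → 0x8640
  op=0x8640>>12=0x8 ⇒ load (RR)
  rd: (w>>9)&0x7=0x3 → x3
  rs: (w>>6)&0x7=0x1 → x1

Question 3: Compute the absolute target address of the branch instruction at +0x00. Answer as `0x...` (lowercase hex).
0x5ada

@+00  big-endian(e0 06) = 0xe006
  top 4b → 0xe → jsr [J]
  imm: (w>>0)&0xfff=0x6 → #6
  target = base 0x5ad2 + off 0x00 + 2 + imm 6 = 0x5ada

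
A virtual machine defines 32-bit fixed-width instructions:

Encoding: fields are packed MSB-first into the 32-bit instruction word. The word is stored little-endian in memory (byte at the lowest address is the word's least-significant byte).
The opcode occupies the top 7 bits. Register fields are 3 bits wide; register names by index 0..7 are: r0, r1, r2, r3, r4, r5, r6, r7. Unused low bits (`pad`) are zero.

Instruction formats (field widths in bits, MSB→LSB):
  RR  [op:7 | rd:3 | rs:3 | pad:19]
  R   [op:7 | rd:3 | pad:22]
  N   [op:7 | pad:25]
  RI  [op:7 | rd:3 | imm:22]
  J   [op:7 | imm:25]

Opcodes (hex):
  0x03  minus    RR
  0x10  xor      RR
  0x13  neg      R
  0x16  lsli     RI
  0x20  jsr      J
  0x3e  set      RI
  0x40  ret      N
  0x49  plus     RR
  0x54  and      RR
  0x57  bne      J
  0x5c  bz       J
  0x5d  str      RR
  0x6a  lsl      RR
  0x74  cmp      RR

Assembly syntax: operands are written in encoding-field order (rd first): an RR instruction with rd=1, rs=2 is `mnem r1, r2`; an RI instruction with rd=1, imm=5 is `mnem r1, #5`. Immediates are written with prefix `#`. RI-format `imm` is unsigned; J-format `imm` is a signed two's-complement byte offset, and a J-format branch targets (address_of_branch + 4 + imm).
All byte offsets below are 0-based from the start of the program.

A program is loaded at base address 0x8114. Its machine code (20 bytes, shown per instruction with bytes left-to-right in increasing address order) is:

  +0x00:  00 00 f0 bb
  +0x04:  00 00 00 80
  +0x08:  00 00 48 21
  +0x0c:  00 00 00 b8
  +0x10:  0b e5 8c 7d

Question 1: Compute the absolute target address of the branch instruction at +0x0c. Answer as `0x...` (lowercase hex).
0x8124

+0x0c: 00 00 00 b8 ⇒ word 0xb8000000 (little)
  opcode bits[31:25]=0x5c: bz/J
  [24:0] imm=0 = #0
  target = base 0x8114 + off 0x0c + 4 + imm 0 = 0x8124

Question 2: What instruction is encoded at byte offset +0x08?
@+08  little-endian(00 00 48 21) = 0x21480000
  opcode bits[31:25]=0x10: xor/RR
  [24:22] rd=5 = r5
  [21:19] rs=1 = r1

xor r5, r1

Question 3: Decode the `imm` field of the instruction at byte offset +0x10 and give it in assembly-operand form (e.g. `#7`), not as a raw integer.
@+10  little-endian(0b e5 8c 7d) = 0x7d8ce50b
  top 7b → 0x3e → set [RI]
  [24:22] rd=6 = r6
  [21:0] imm=845067 = #845067

#845067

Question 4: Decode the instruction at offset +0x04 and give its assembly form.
ret

off 0x04: read 00 00 00 80 as little → 0x80000000
  op=0x80000000>>25=0x40 ⇒ ret (N)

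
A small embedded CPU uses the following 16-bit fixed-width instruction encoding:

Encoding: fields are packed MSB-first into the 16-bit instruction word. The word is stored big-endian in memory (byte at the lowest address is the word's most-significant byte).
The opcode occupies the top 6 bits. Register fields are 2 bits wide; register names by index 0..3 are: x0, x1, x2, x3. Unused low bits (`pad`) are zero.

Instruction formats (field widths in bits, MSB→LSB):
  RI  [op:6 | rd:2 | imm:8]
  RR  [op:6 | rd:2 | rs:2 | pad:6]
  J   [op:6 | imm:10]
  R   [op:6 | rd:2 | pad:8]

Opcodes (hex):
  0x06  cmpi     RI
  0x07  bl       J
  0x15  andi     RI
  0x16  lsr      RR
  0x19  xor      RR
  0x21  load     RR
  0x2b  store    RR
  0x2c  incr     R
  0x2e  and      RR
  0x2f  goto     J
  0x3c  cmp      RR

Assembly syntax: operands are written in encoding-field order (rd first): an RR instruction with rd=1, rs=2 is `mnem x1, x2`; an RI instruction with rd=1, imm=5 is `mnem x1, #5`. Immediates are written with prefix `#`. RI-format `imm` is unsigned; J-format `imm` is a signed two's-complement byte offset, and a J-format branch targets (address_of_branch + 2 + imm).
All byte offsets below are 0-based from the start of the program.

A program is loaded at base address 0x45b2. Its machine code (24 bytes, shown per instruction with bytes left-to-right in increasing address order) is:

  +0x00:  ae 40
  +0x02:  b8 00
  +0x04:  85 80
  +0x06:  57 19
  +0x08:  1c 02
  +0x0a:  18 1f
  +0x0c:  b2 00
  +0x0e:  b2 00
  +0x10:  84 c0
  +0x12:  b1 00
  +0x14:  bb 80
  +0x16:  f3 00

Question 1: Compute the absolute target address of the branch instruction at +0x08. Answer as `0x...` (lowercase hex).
0x45be

@+08  big-endian(1c 02) = 0x1c02
  top 6b → 0x7 → bl [J]
  imm: (w>>0)&0x3ff=0x2 → #2
  target = base 0x45b2 + off 0x08 + 2 + imm 2 = 0x45be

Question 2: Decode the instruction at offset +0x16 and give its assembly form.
[16] f3 00 → 0xf300
  opcode bits[15:10]=0x3c: cmp/RR
  rd@[9:8]=0x3 ⇒ x3
  rs@[7:6]=0x0 ⇒ x0

cmp x3, x0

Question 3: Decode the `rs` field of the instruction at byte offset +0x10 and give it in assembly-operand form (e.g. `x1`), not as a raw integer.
+0x10: 84 c0 ⇒ word 0x84c0 (big)
  opcode bits[15:10]=0x21: load/RR
  rd@[9:8]=0x0 ⇒ x0
  rs@[7:6]=0x3 ⇒ x3

x3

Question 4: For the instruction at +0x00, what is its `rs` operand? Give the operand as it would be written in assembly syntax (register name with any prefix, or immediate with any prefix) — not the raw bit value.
x1

off 0x00: read ae 40 as big → 0xae40
  top 6b → 0x2b → store [RR]
  rd@[9:8]=0x2 ⇒ x2
  rs@[7:6]=0x1 ⇒ x1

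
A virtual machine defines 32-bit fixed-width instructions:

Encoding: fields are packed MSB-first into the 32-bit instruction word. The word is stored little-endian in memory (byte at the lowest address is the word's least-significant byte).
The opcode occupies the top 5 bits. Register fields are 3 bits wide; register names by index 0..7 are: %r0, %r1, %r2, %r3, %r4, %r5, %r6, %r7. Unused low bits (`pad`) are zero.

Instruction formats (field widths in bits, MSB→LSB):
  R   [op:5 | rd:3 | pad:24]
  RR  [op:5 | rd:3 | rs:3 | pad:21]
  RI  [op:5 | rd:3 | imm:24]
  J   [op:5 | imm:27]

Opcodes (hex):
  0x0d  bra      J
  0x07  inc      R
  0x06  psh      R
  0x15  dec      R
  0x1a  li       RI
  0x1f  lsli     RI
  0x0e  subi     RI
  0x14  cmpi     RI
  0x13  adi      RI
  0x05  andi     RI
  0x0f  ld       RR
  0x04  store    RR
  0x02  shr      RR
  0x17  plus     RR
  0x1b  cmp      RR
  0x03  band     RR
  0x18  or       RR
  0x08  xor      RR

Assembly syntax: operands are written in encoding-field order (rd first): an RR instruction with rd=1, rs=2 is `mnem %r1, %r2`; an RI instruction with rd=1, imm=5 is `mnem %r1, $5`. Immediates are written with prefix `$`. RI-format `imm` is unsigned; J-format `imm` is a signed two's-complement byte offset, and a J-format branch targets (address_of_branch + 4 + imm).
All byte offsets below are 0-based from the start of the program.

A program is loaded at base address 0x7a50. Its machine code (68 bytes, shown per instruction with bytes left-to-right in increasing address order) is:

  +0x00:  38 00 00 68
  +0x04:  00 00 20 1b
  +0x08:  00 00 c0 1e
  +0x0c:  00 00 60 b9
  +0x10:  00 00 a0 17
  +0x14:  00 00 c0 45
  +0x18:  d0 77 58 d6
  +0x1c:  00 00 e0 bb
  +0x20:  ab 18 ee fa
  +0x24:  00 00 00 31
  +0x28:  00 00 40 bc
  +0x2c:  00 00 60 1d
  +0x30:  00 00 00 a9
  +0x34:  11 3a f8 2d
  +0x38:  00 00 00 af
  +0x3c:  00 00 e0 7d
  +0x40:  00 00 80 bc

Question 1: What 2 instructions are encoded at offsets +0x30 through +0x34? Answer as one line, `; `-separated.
off 0x30: read 00 00 00 a9 as little → 0xa9000000
  op=0xa9000000>>27=0x15 ⇒ dec (R)
  rd: (w>>24)&0x7=0x1 → %r1
off 0x34: read 11 3a f8 2d as little → 0x2df83a11
  op=0x2df83a11>>27=0x5 ⇒ andi (RI)
  rd: (w>>24)&0x7=0x5 → %r5
  imm: (w>>0)&0xffffff=0xf83a11 → $16267793

dec %r1; andi %r5, $16267793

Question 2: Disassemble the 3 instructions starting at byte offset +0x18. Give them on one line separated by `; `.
li %r6, $5797840; plus %r3, %r7; lsli %r2, $15603883

off 0x18: read d0 77 58 d6 as little → 0xd65877d0
  op=0xd65877d0>>27=0x1a ⇒ li (RI)
  [26:24] rd=6 = %r6
  [23:0] imm=5797840 = $5797840
off 0x1c: read 00 00 e0 bb as little → 0xbbe00000
  op=0xbbe00000>>27=0x17 ⇒ plus (RR)
  [26:24] rd=3 = %r3
  [23:21] rs=7 = %r7
off 0x20: read ab 18 ee fa as little → 0xfaee18ab
  op=0xfaee18ab>>27=0x1f ⇒ lsli (RI)
  [26:24] rd=2 = %r2
  [23:0] imm=15603883 = $15603883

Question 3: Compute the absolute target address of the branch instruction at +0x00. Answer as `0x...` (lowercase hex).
[00] 38 00 00 68 → 0x68000038
  op=0x68000038>>27=0xd ⇒ bra (J)
  imm: (w>>0)&0x7ffffff=0x38 → $56
  target = base 0x7a50 + off 0x00 + 4 + imm 56 = 0x7a8c

0x7a8c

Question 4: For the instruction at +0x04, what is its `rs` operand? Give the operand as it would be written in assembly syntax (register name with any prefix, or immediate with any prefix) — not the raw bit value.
@+04  little-endian(00 00 20 1b) = 0x1b200000
  top 5b → 0x3 → band [RR]
  [26:24] rd=3 = %r3
  [23:21] rs=1 = %r1

%r1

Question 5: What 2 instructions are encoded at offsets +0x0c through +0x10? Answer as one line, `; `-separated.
plus %r1, %r3; shr %r7, %r5

+0x0c: 00 00 60 b9 ⇒ word 0xb9600000 (little)
  op=0xb9600000>>27=0x17 ⇒ plus (RR)
  [26:24] rd=1 = %r1
  [23:21] rs=3 = %r3
+0x10: 00 00 a0 17 ⇒ word 0x17a00000 (little)
  op=0x17a00000>>27=0x2 ⇒ shr (RR)
  [26:24] rd=7 = %r7
  [23:21] rs=5 = %r5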